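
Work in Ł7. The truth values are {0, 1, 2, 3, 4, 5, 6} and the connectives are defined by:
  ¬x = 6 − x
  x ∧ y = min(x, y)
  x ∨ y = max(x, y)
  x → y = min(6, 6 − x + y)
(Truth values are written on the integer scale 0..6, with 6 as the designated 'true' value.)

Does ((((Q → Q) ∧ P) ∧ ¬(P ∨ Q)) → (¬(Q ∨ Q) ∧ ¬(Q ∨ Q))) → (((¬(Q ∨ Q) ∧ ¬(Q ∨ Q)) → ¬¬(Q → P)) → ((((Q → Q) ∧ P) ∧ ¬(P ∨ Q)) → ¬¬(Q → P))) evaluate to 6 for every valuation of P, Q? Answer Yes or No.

Yes

At P = 3, Q = 4, for instance:
Q → Q = 4 → 4 = 6
(Q → Q) ∧ P = 6 ∧ 3 = 3
P ∨ Q = 3 ∨ 4 = 4
¬(P ∨ Q) = ¬4 = 2
((Q → Q) ∧ P) ∧ ¬(P ∨ Q) = 3 ∧ 2 = 2
Q ∨ Q = 4 ∨ 4 = 4
¬(Q ∨ Q) = ¬4 = 2
Q ∨ Q = 4 ∨ 4 = 4
¬(Q ∨ Q) = ¬4 = 2
¬(Q ∨ Q) ∧ ¬(Q ∨ Q) = 2 ∧ 2 = 2
(((Q → Q) ∧ P) ∧ ¬(P ∨ Q)) → (¬(Q ∨ Q) ∧ ¬(Q ∨ Q)) = 2 → 2 = 6
Q → P = 4 → 3 = 5
¬(Q → P) = ¬5 = 1
¬¬(Q → P) = ¬1 = 5
(¬(Q ∨ Q) ∧ ¬(Q ∨ Q)) → ¬¬(Q → P) = 2 → 5 = 6
(((Q → Q) ∧ P) ∧ ¬(P ∨ Q)) → ¬¬(Q → P) = 2 → 5 = 6
((¬(Q ∨ Q) ∧ ¬(Q ∨ Q)) → ¬¬(Q → P)) → ((((Q → Q) ∧ P) ∧ ¬(P ∨ Q)) → ¬¬(Q → P)) = 6 → 6 = 6
((((Q → Q) ∧ P) ∧ ¬(P ∨ Q)) → (¬(Q ∨ Q) ∧ ¬(Q ∨ Q))) → (((¬(Q ∨ Q) ∧ ¬(Q ∨ Q)) → ¬¬(Q → P)) → ((((Q → Q) ∧ P) ∧ ¬(P ∨ Q)) → ¬¬(Q → P))) = 6 → 6 = 6
and checking the remaining 48 assignments likewise gives ≥ 6 in every case.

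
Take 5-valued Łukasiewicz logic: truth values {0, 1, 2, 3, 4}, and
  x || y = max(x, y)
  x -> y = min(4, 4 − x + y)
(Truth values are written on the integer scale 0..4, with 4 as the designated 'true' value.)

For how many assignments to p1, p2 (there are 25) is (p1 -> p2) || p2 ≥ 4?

15

value 4: 15 assignments (counts)
value 3: 4 assignments
value 2: 3 assignments
value 1: 2 assignments
value 0: 1 assignment
So 15 of the 25 assignments meet the threshold.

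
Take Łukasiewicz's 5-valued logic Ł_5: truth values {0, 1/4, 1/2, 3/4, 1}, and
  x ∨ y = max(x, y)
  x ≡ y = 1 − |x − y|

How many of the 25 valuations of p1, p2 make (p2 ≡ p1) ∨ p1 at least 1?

value 1: 9 assignments (counts)
value 3/4: 9 assignments
value 1/2: 4 assignments
value 1/4: 2 assignments
value 0: 1 assignment
So 9 of the 25 assignments meet the threshold.

9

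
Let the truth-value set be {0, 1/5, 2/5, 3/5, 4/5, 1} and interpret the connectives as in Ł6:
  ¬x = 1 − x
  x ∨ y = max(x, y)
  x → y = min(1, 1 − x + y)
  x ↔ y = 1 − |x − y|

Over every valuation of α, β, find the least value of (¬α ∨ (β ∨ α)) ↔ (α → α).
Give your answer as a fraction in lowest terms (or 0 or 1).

3/5

Take α = 2/5, β = 0:
¬α = ¬2/5 = 3/5
β ∨ α = 0 ∨ 2/5 = 2/5
¬α ∨ (β ∨ α) = 3/5 ∨ 2/5 = 3/5
α → α = 2/5 → 2/5 = 1
(¬α ∨ (β ∨ α)) ↔ (α → α) = 3/5 ↔ 1 = 3/5
No assignment yields a value below 3/5, so this is the minimum.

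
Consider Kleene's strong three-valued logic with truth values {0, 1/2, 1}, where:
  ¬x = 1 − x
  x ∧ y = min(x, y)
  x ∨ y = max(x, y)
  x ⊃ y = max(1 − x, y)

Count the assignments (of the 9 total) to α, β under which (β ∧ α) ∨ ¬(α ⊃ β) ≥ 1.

2

α = 0, β = 0 ↦ 0  <
α = 0, β = 1/2 ↦ 0  <
α = 0, β = 1 ↦ 0  <
α = 1/2, β = 0 ↦ 1/2  <
α = 1/2, β = 1/2 ↦ 1/2  <
α = 1/2, β = 1 ↦ 1/2  <
α = 1, β = 0 ↦ 1  ≥
α = 1, β = 1/2 ↦ 1/2  <
α = 1, β = 1 ↦ 1  ≥
So 2 of the 9 assignments meet the threshold.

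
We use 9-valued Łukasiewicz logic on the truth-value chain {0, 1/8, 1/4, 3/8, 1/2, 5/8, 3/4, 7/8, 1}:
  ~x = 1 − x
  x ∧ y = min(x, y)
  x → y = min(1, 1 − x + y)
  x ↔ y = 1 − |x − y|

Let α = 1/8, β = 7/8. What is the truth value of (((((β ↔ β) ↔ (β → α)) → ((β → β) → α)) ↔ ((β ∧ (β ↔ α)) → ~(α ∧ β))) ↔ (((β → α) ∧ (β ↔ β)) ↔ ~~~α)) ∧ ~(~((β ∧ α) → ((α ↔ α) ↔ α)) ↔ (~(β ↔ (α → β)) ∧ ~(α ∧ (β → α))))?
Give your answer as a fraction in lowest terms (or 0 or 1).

1/8

β ↔ β = 7/8 ↔ 7/8 = 1
β → α = 7/8 → 1/8 = 1/4
(β ↔ β) ↔ (β → α) = 1 ↔ 1/4 = 1/4
β → β = 7/8 → 7/8 = 1
(β → β) → α = 1 → 1/8 = 1/8
((β ↔ β) ↔ (β → α)) → ((β → β) → α) = 1/4 → 1/8 = 7/8
β ↔ α = 7/8 ↔ 1/8 = 1/4
β ∧ (β ↔ α) = 7/8 ∧ 1/4 = 1/4
α ∧ β = 1/8 ∧ 7/8 = 1/8
~(α ∧ β) = ~1/8 = 7/8
(β ∧ (β ↔ α)) → ~(α ∧ β) = 1/4 → 7/8 = 1
(((β ↔ β) ↔ (β → α)) → ((β → β) → α)) ↔ ((β ∧ (β ↔ α)) → ~(α ∧ β)) = 7/8 ↔ 1 = 7/8
β → α = 7/8 → 1/8 = 1/4
β ↔ β = 7/8 ↔ 7/8 = 1
(β → α) ∧ (β ↔ β) = 1/4 ∧ 1 = 1/4
~α = ~1/8 = 7/8
~~α = ~7/8 = 1/8
~~~α = ~1/8 = 7/8
((β → α) ∧ (β ↔ β)) ↔ ~~~α = 1/4 ↔ 7/8 = 3/8
((((β ↔ β) ↔ (β → α)) → ((β → β) → α)) ↔ ((β ∧ (β ↔ α)) → ~(α ∧ β))) ↔ (((β → α) ∧ (β ↔ β)) ↔ ~~~α) = 7/8 ↔ 3/8 = 1/2
β ∧ α = 7/8 ∧ 1/8 = 1/8
α ↔ α = 1/8 ↔ 1/8 = 1
(α ↔ α) ↔ α = 1 ↔ 1/8 = 1/8
(β ∧ α) → ((α ↔ α) ↔ α) = 1/8 → 1/8 = 1
~((β ∧ α) → ((α ↔ α) ↔ α)) = ~1 = 0
α → β = 1/8 → 7/8 = 1
β ↔ (α → β) = 7/8 ↔ 1 = 7/8
~(β ↔ (α → β)) = ~7/8 = 1/8
β → α = 7/8 → 1/8 = 1/4
α ∧ (β → α) = 1/8 ∧ 1/4 = 1/8
~(α ∧ (β → α)) = ~1/8 = 7/8
~(β ↔ (α → β)) ∧ ~(α ∧ (β → α)) = 1/8 ∧ 7/8 = 1/8
~((β ∧ α) → ((α ↔ α) ↔ α)) ↔ (~(β ↔ (α → β)) ∧ ~(α ∧ (β → α))) = 0 ↔ 1/8 = 7/8
~(~((β ∧ α) → ((α ↔ α) ↔ α)) ↔ (~(β ↔ (α → β)) ∧ ~(α ∧ (β → α)))) = ~7/8 = 1/8
(((((β ↔ β) ↔ (β → α)) → ((β → β) → α)) ↔ ((β ∧ (β ↔ α)) → ~(α ∧ β))) ↔ (((β → α) ∧ (β ↔ β)) ↔ ~~~α)) ∧ ~(~((β ∧ α) → ((α ↔ α) ↔ α)) ↔ (~(β ↔ (α → β)) ∧ ~(α ∧ (β → α)))) = 1/2 ∧ 1/8 = 1/8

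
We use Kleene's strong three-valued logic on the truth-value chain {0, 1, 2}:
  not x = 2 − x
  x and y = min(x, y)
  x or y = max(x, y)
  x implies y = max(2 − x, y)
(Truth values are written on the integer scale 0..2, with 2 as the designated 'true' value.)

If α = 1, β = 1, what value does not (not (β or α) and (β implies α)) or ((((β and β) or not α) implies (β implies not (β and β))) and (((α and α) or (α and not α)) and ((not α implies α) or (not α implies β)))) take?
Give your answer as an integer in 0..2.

1

β or α = 1 or 1 = 1
not (β or α) = not 1 = 1
β implies α = 1 implies 1 = 1
not (β or α) and (β implies α) = 1 and 1 = 1
not (not (β or α) and (β implies α)) = not 1 = 1
β and β = 1 and 1 = 1
not α = not 1 = 1
(β and β) or not α = 1 or 1 = 1
β and β = 1 and 1 = 1
not (β and β) = not 1 = 1
β implies not (β and β) = 1 implies 1 = 1
((β and β) or not α) implies (β implies not (β and β)) = 1 implies 1 = 1
α and α = 1 and 1 = 1
not α = not 1 = 1
α and not α = 1 and 1 = 1
(α and α) or (α and not α) = 1 or 1 = 1
not α = not 1 = 1
not α implies α = 1 implies 1 = 1
not α = not 1 = 1
not α implies β = 1 implies 1 = 1
(not α implies α) or (not α implies β) = 1 or 1 = 1
((α and α) or (α and not α)) and ((not α implies α) or (not α implies β)) = 1 and 1 = 1
(((β and β) or not α) implies (β implies not (β and β))) and (((α and α) or (α and not α)) and ((not α implies α) or (not α implies β))) = 1 and 1 = 1
not (not (β or α) and (β implies α)) or ((((β and β) or not α) implies (β implies not (β and β))) and (((α and α) or (α and not α)) and ((not α implies α) or (not α implies β)))) = 1 or 1 = 1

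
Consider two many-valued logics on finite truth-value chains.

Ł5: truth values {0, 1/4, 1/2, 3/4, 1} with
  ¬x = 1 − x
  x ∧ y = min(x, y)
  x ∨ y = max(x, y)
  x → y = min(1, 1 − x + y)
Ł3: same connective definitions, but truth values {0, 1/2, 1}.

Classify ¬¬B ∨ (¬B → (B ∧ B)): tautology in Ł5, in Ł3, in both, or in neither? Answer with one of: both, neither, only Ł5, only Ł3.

In Ł5: at B = 0 the value is 0 — not a tautology.
In Ł3: at B = 0 the value is 0 — not a tautology.

neither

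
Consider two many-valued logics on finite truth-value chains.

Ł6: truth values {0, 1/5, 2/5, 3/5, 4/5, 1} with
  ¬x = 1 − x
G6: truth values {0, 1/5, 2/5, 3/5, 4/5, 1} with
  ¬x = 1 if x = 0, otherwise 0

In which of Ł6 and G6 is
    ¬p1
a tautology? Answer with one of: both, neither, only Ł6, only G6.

In Ł6: at p1 = 1/5 the value is 4/5 — not a tautology.
In G6: at p1 = 1/5 the value is 0 — not a tautology.

neither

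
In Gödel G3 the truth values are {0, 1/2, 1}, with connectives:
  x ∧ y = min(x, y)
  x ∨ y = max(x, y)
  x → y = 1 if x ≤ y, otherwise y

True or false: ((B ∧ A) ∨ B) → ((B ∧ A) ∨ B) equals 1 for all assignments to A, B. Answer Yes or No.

A = 0, B = 0 ↦ 1
A = 0, B = 1/2 ↦ 1
A = 0, B = 1 ↦ 1
A = 1/2, B = 0 ↦ 1
A = 1/2, B = 1/2 ↦ 1
A = 1/2, B = 1 ↦ 1
A = 1, B = 0 ↦ 1
A = 1, B = 1/2 ↦ 1
A = 1, B = 1 ↦ 1
Every assignment gives a value ≥ 1.

Yes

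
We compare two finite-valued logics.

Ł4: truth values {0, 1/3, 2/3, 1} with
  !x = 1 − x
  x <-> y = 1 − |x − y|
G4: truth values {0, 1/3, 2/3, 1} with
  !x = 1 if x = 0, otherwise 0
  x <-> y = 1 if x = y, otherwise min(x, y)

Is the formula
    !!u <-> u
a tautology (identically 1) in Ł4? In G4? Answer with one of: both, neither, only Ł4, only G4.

In Ł4: every assignment gives 1 — tautology.
In G4: at u = 1/3 the value is 1/3 — not a tautology.

only Ł4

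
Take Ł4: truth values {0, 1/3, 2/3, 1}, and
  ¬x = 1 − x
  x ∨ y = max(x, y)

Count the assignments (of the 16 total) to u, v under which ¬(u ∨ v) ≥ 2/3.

u = 0, v = 0 ↦ 1  ≥
u = 0, v = 1/3 ↦ 2/3  ≥
u = 0, v = 2/3 ↦ 1/3  <
u = 0, v = 1 ↦ 0  <
u = 1/3, v = 0 ↦ 2/3  ≥
u = 1/3, v = 1/3 ↦ 2/3  ≥
u = 1/3, v = 2/3 ↦ 1/3  <
u = 1/3, v = 1 ↦ 0  <
u = 2/3, v = 0 ↦ 1/3  <
u = 2/3, v = 1/3 ↦ 1/3  <
u = 2/3, v = 2/3 ↦ 1/3  <
u = 2/3, v = 1 ↦ 0  <
u = 1, v = 0 ↦ 0  <
u = 1, v = 1/3 ↦ 0  <
u = 1, v = 2/3 ↦ 0  <
u = 1, v = 1 ↦ 0  <
So 4 of the 16 assignments meet the threshold.

4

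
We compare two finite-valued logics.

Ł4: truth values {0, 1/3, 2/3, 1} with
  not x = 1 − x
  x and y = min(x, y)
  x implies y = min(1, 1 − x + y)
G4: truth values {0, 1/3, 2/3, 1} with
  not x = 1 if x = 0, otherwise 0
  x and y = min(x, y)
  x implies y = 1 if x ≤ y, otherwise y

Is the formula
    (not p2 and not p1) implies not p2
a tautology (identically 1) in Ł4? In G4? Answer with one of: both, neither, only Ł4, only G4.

both

In Ł4: every assignment gives 1 — tautology.
In G4: every assignment gives 1 — tautology.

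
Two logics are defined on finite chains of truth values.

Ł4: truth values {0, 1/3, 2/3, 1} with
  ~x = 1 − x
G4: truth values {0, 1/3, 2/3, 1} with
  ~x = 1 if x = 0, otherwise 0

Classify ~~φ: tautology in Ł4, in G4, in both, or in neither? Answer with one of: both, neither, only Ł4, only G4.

neither

In Ł4: at φ = 0 the value is 0 — not a tautology.
In G4: at φ = 0 the value is 0 — not a tautology.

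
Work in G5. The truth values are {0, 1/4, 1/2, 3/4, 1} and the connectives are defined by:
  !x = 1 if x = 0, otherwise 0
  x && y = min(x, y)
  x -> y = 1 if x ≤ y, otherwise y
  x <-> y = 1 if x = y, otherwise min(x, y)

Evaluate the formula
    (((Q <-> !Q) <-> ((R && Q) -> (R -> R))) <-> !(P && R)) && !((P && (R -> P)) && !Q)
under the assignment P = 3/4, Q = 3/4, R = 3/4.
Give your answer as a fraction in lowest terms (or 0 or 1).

!Q = !3/4 = 0
Q <-> !Q = 3/4 <-> 0 = 0
R && Q = 3/4 && 3/4 = 3/4
R -> R = 3/4 -> 3/4 = 1
(R && Q) -> (R -> R) = 3/4 -> 1 = 1
(Q <-> !Q) <-> ((R && Q) -> (R -> R)) = 0 <-> 1 = 0
P && R = 3/4 && 3/4 = 3/4
!(P && R) = !3/4 = 0
((Q <-> !Q) <-> ((R && Q) -> (R -> R))) <-> !(P && R) = 0 <-> 0 = 1
R -> P = 3/4 -> 3/4 = 1
P && (R -> P) = 3/4 && 1 = 3/4
!Q = !3/4 = 0
(P && (R -> P)) && !Q = 3/4 && 0 = 0
!((P && (R -> P)) && !Q) = !0 = 1
(((Q <-> !Q) <-> ((R && Q) -> (R -> R))) <-> !(P && R)) && !((P && (R -> P)) && !Q) = 1 && 1 = 1

1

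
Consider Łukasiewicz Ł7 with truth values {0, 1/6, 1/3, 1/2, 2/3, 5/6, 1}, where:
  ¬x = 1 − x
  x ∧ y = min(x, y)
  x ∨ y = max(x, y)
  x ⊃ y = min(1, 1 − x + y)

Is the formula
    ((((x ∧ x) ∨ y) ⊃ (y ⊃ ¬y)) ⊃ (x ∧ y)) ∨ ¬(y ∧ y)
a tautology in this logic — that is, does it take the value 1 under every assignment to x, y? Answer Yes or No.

Counterexample: take x = 0, y = 1/6.
x ∧ x = 0 ∧ 0 = 0
(x ∧ x) ∨ y = 0 ∨ 1/6 = 1/6
¬y = ¬1/6 = 5/6
y ⊃ ¬y = 1/6 ⊃ 5/6 = 1
((x ∧ x) ∨ y) ⊃ (y ⊃ ¬y) = 1/6 ⊃ 1 = 1
x ∧ y = 0 ∧ 1/6 = 0
(((x ∧ x) ∨ y) ⊃ (y ⊃ ¬y)) ⊃ (x ∧ y) = 1 ⊃ 0 = 0
y ∧ y = 1/6 ∧ 1/6 = 1/6
¬(y ∧ y) = ¬1/6 = 5/6
((((x ∧ x) ∨ y) ⊃ (y ⊃ ¬y)) ⊃ (x ∧ y)) ∨ ¬(y ∧ y) = 0 ∨ 5/6 = 5/6
This gives 5/6 ≠ 1.

No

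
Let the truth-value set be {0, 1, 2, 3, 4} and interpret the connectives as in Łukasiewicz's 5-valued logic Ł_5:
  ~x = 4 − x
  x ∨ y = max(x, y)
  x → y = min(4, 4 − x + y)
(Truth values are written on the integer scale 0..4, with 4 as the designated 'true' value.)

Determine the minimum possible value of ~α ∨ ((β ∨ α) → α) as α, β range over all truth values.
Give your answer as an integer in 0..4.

2

Take α = 2, β = 4:
~α = ~2 = 2
β ∨ α = 4 ∨ 2 = 4
(β ∨ α) → α = 4 → 2 = 2
~α ∨ ((β ∨ α) → α) = 2 ∨ 2 = 2
No assignment yields a value below 2, so this is the minimum.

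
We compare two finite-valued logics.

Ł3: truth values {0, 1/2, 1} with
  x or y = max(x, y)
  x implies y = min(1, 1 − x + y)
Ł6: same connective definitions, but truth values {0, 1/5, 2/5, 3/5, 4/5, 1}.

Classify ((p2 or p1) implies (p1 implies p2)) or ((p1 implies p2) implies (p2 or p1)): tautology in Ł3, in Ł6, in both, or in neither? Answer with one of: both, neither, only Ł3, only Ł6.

both

In Ł3: every assignment gives 1 — tautology.
In Ł6: every assignment gives 1 — tautology.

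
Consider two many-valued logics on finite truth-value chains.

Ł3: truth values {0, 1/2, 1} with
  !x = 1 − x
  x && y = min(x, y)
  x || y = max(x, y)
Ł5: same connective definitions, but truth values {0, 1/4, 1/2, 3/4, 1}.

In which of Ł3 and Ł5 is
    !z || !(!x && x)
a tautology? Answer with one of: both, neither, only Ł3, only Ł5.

neither

In Ł3: at x = 1/2, z = 1/2 the value is 1/2 — not a tautology.
In Ł5: at x = 1/4, z = 1/4 the value is 3/4 — not a tautology.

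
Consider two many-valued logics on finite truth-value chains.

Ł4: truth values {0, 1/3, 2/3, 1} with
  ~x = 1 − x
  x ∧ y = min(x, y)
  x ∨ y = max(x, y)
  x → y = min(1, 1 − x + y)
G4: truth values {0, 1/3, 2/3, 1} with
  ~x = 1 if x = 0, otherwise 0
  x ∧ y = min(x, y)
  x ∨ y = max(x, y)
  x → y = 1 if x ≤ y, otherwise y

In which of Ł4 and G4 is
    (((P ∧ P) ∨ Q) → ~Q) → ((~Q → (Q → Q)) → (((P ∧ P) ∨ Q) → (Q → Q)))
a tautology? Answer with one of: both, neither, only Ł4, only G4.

both

In Ł4: every assignment gives 1 — tautology.
In G4: every assignment gives 1 — tautology.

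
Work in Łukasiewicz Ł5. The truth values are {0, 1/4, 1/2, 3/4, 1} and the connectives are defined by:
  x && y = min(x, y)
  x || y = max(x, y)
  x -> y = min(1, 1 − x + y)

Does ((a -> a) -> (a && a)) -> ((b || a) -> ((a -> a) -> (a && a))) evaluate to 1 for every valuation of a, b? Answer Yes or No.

Yes

At a = 1/4, b = 1/4, for instance:
a -> a = 1/4 -> 1/4 = 1
a && a = 1/4 && 1/4 = 1/4
(a -> a) -> (a && a) = 1 -> 1/4 = 1/4
b || a = 1/4 || 1/4 = 1/4
(b || a) -> ((a -> a) -> (a && a)) = 1/4 -> 1/4 = 1
((a -> a) -> (a && a)) -> ((b || a) -> ((a -> a) -> (a && a))) = 1/4 -> 1 = 1
and checking the remaining 24 assignments likewise gives ≥ 1 in every case.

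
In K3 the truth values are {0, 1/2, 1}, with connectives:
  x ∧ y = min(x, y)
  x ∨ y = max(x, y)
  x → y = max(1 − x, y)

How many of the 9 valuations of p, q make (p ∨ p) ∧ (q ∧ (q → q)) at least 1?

1

p = 0, q = 0 ↦ 0  <
p = 0, q = 1/2 ↦ 0  <
p = 0, q = 1 ↦ 0  <
p = 1/2, q = 0 ↦ 0  <
p = 1/2, q = 1/2 ↦ 1/2  <
p = 1/2, q = 1 ↦ 1/2  <
p = 1, q = 0 ↦ 0  <
p = 1, q = 1/2 ↦ 1/2  <
p = 1, q = 1 ↦ 1  ≥
So 1 of the 9 assignments meets the threshold.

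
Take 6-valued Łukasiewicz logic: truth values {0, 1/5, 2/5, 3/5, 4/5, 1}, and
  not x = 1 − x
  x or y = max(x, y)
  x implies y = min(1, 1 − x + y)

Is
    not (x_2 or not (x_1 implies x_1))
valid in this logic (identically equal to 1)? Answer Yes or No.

No

Counterexample: take x_1 = 0, x_2 = 1/5.
x_1 implies x_1 = 0 implies 0 = 1
not (x_1 implies x_1) = not 1 = 0
x_2 or not (x_1 implies x_1) = 1/5 or 0 = 1/5
not (x_2 or not (x_1 implies x_1)) = not 1/5 = 4/5
This gives 4/5 ≠ 1.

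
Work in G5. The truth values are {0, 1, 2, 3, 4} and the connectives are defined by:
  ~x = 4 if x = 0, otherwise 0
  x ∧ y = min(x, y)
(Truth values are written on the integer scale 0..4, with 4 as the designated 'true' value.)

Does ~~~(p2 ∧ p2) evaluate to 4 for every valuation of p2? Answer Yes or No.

No

Counterexample: take p2 = 1.
p2 ∧ p2 = 1 ∧ 1 = 1
~(p2 ∧ p2) = ~1 = 0
~~(p2 ∧ p2) = ~0 = 4
~~~(p2 ∧ p2) = ~4 = 0
This gives 0 ≠ 4.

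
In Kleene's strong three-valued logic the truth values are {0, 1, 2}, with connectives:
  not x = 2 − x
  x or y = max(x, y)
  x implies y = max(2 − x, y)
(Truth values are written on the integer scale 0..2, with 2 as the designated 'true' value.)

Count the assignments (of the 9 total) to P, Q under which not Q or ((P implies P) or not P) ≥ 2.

7

P = 0, Q = 0 ↦ 2  ≥
P = 0, Q = 1 ↦ 2  ≥
P = 0, Q = 2 ↦ 2  ≥
P = 1, Q = 0 ↦ 2  ≥
P = 1, Q = 1 ↦ 1  <
P = 1, Q = 2 ↦ 1  <
P = 2, Q = 0 ↦ 2  ≥
P = 2, Q = 1 ↦ 2  ≥
P = 2, Q = 2 ↦ 2  ≥
So 7 of the 9 assignments meet the threshold.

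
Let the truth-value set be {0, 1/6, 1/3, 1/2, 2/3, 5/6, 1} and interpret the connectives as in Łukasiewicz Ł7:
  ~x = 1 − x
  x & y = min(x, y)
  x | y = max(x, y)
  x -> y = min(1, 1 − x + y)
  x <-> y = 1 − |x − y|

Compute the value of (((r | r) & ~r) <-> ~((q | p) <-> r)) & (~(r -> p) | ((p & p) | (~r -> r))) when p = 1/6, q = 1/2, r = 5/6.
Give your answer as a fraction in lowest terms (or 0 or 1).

r | r = 5/6 | 5/6 = 5/6
~r = ~5/6 = 1/6
(r | r) & ~r = 5/6 & 1/6 = 1/6
q | p = 1/2 | 1/6 = 1/2
(q | p) <-> r = 1/2 <-> 5/6 = 2/3
~((q | p) <-> r) = ~2/3 = 1/3
((r | r) & ~r) <-> ~((q | p) <-> r) = 1/6 <-> 1/3 = 5/6
r -> p = 5/6 -> 1/6 = 1/3
~(r -> p) = ~1/3 = 2/3
p & p = 1/6 & 1/6 = 1/6
~r = ~5/6 = 1/6
~r -> r = 1/6 -> 5/6 = 1
(p & p) | (~r -> r) = 1/6 | 1 = 1
~(r -> p) | ((p & p) | (~r -> r)) = 2/3 | 1 = 1
(((r | r) & ~r) <-> ~((q | p) <-> r)) & (~(r -> p) | ((p & p) | (~r -> r))) = 5/6 & 1 = 5/6

5/6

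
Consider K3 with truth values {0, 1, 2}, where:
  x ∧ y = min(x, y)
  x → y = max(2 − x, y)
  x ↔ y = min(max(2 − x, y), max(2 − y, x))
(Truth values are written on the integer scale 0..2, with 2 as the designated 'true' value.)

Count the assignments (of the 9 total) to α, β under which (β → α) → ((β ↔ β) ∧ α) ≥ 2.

3

α = 0, β = 0 ↦ 0  <
α = 0, β = 1 ↦ 1  <
α = 0, β = 2 ↦ 2  ≥
α = 1, β = 0 ↦ 1  <
α = 1, β = 1 ↦ 1  <
α = 1, β = 2 ↦ 1  <
α = 2, β = 0 ↦ 2  ≥
α = 2, β = 1 ↦ 1  <
α = 2, β = 2 ↦ 2  ≥
So 3 of the 9 assignments meet the threshold.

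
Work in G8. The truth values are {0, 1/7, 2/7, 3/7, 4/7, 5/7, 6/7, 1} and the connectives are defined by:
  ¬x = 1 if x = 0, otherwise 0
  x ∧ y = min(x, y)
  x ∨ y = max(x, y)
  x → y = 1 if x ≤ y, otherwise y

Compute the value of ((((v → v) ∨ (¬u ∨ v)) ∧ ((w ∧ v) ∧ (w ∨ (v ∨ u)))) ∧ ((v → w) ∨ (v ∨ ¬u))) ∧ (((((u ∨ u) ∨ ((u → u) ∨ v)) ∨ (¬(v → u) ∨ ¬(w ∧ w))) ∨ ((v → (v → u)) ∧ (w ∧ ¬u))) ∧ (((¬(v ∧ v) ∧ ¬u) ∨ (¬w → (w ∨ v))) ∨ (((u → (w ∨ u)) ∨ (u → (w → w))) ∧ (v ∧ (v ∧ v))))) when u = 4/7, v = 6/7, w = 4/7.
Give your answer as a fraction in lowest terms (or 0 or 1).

v → v = 6/7 → 6/7 = 1
¬u = ¬4/7 = 0
¬u ∨ v = 0 ∨ 6/7 = 6/7
(v → v) ∨ (¬u ∨ v) = 1 ∨ 6/7 = 1
w ∧ v = 4/7 ∧ 6/7 = 4/7
v ∨ u = 6/7 ∨ 4/7 = 6/7
w ∨ (v ∨ u) = 4/7 ∨ 6/7 = 6/7
(w ∧ v) ∧ (w ∨ (v ∨ u)) = 4/7 ∧ 6/7 = 4/7
((v → v) ∨ (¬u ∨ v)) ∧ ((w ∧ v) ∧ (w ∨ (v ∨ u))) = 1 ∧ 4/7 = 4/7
v → w = 6/7 → 4/7 = 4/7
¬u = ¬4/7 = 0
v ∨ ¬u = 6/7 ∨ 0 = 6/7
(v → w) ∨ (v ∨ ¬u) = 4/7 ∨ 6/7 = 6/7
(((v → v) ∨ (¬u ∨ v)) ∧ ((w ∧ v) ∧ (w ∨ (v ∨ u)))) ∧ ((v → w) ∨ (v ∨ ¬u)) = 4/7 ∧ 6/7 = 4/7
u ∨ u = 4/7 ∨ 4/7 = 4/7
u → u = 4/7 → 4/7 = 1
(u → u) ∨ v = 1 ∨ 6/7 = 1
(u ∨ u) ∨ ((u → u) ∨ v) = 4/7 ∨ 1 = 1
v → u = 6/7 → 4/7 = 4/7
¬(v → u) = ¬4/7 = 0
w ∧ w = 4/7 ∧ 4/7 = 4/7
¬(w ∧ w) = ¬4/7 = 0
¬(v → u) ∨ ¬(w ∧ w) = 0 ∨ 0 = 0
((u ∨ u) ∨ ((u → u) ∨ v)) ∨ (¬(v → u) ∨ ¬(w ∧ w)) = 1 ∨ 0 = 1
v → u = 6/7 → 4/7 = 4/7
v → (v → u) = 6/7 → 4/7 = 4/7
¬u = ¬4/7 = 0
w ∧ ¬u = 4/7 ∧ 0 = 0
(v → (v → u)) ∧ (w ∧ ¬u) = 4/7 ∧ 0 = 0
(((u ∨ u) ∨ ((u → u) ∨ v)) ∨ (¬(v → u) ∨ ¬(w ∧ w))) ∨ ((v → (v → u)) ∧ (w ∧ ¬u)) = 1 ∨ 0 = 1
v ∧ v = 6/7 ∧ 6/7 = 6/7
¬(v ∧ v) = ¬6/7 = 0
¬u = ¬4/7 = 0
¬(v ∧ v) ∧ ¬u = 0 ∧ 0 = 0
¬w = ¬4/7 = 0
w ∨ v = 4/7 ∨ 6/7 = 6/7
¬w → (w ∨ v) = 0 → 6/7 = 1
(¬(v ∧ v) ∧ ¬u) ∨ (¬w → (w ∨ v)) = 0 ∨ 1 = 1
w ∨ u = 4/7 ∨ 4/7 = 4/7
u → (w ∨ u) = 4/7 → 4/7 = 1
w → w = 4/7 → 4/7 = 1
u → (w → w) = 4/7 → 1 = 1
(u → (w ∨ u)) ∨ (u → (w → w)) = 1 ∨ 1 = 1
v ∧ v = 6/7 ∧ 6/7 = 6/7
v ∧ (v ∧ v) = 6/7 ∧ 6/7 = 6/7
((u → (w ∨ u)) ∨ (u → (w → w))) ∧ (v ∧ (v ∧ v)) = 1 ∧ 6/7 = 6/7
((¬(v ∧ v) ∧ ¬u) ∨ (¬w → (w ∨ v))) ∨ (((u → (w ∨ u)) ∨ (u → (w → w))) ∧ (v ∧ (v ∧ v))) = 1 ∨ 6/7 = 1
((((u ∨ u) ∨ ((u → u) ∨ v)) ∨ (¬(v → u) ∨ ¬(w ∧ w))) ∨ ((v → (v → u)) ∧ (w ∧ ¬u))) ∧ (((¬(v ∧ v) ∧ ¬u) ∨ (¬w → (w ∨ v))) ∨ (((u → (w ∨ u)) ∨ (u → (w → w))) ∧ (v ∧ (v ∧ v)))) = 1 ∧ 1 = 1
((((v → v) ∨ (¬u ∨ v)) ∧ ((w ∧ v) ∧ (w ∨ (v ∨ u)))) ∧ ((v → w) ∨ (v ∨ ¬u))) ∧ (((((u ∨ u) ∨ ((u → u) ∨ v)) ∨ (¬(v → u) ∨ ¬(w ∧ w))) ∨ ((v → (v → u)) ∧ (w ∧ ¬u))) ∧ (((¬(v ∧ v) ∧ ¬u) ∨ (¬w → (w ∨ v))) ∨ (((u → (w ∨ u)) ∨ (u → (w → w))) ∧ (v ∧ (v ∧ v))))) = 4/7 ∧ 1 = 4/7

4/7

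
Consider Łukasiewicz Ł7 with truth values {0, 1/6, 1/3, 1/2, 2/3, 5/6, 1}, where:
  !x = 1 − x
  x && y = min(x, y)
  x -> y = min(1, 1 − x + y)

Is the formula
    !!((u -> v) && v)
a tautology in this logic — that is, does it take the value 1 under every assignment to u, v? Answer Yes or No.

Counterexample: take u = 0, v = 0.
u -> v = 0 -> 0 = 1
(u -> v) && v = 1 && 0 = 0
!((u -> v) && v) = !0 = 1
!!((u -> v) && v) = !1 = 0
This gives 0 ≠ 1.

No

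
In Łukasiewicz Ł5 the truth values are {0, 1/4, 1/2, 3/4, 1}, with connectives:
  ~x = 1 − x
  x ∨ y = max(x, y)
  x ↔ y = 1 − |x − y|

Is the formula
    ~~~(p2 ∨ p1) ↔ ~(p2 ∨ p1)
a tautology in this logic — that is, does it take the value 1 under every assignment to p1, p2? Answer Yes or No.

At p1 = 1/4, p2 = 3/4, for instance:
p2 ∨ p1 = 3/4 ∨ 1/4 = 3/4
~(p2 ∨ p1) = ~3/4 = 1/4
~~(p2 ∨ p1) = ~1/4 = 3/4
~~~(p2 ∨ p1) = ~3/4 = 1/4
~~~(p2 ∨ p1) ↔ ~(p2 ∨ p1) = 1/4 ↔ 1/4 = 1
and checking the remaining 24 assignments likewise gives ≥ 1 in every case.

Yes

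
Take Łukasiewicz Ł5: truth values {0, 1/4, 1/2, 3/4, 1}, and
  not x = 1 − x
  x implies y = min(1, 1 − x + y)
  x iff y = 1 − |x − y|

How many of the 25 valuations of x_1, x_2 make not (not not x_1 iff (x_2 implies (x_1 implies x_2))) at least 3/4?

value 1: 5 assignments (counts)
value 3/4: 5 assignments (counts)
value 1/2: 5 assignments
value 1/4: 5 assignments
value 0: 5 assignments
So 10 of the 25 assignments meet the threshold.

10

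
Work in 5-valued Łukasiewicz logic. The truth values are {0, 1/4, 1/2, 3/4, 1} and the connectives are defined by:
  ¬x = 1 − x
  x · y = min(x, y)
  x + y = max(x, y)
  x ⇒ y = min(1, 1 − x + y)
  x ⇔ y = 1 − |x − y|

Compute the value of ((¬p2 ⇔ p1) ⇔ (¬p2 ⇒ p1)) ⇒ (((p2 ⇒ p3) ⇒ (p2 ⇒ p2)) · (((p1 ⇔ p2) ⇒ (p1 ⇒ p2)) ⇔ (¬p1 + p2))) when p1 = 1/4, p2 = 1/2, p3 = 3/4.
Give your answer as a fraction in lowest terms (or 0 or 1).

3/4

¬p2 = ¬1/2 = 1/2
¬p2 ⇔ p1 = 1/2 ⇔ 1/4 = 3/4
¬p2 = ¬1/2 = 1/2
¬p2 ⇒ p1 = 1/2 ⇒ 1/4 = 3/4
(¬p2 ⇔ p1) ⇔ (¬p2 ⇒ p1) = 3/4 ⇔ 3/4 = 1
p2 ⇒ p3 = 1/2 ⇒ 3/4 = 1
p2 ⇒ p2 = 1/2 ⇒ 1/2 = 1
(p2 ⇒ p3) ⇒ (p2 ⇒ p2) = 1 ⇒ 1 = 1
p1 ⇔ p2 = 1/4 ⇔ 1/2 = 3/4
p1 ⇒ p2 = 1/4 ⇒ 1/2 = 1
(p1 ⇔ p2) ⇒ (p1 ⇒ p2) = 3/4 ⇒ 1 = 1
¬p1 = ¬1/4 = 3/4
¬p1 + p2 = 3/4 + 1/2 = 3/4
((p1 ⇔ p2) ⇒ (p1 ⇒ p2)) ⇔ (¬p1 + p2) = 1 ⇔ 3/4 = 3/4
((p2 ⇒ p3) ⇒ (p2 ⇒ p2)) · (((p1 ⇔ p2) ⇒ (p1 ⇒ p2)) ⇔ (¬p1 + p2)) = 1 · 3/4 = 3/4
((¬p2 ⇔ p1) ⇔ (¬p2 ⇒ p1)) ⇒ (((p2 ⇒ p3) ⇒ (p2 ⇒ p2)) · (((p1 ⇔ p2) ⇒ (p1 ⇒ p2)) ⇔ (¬p1 + p2))) = 1 ⇒ 3/4 = 3/4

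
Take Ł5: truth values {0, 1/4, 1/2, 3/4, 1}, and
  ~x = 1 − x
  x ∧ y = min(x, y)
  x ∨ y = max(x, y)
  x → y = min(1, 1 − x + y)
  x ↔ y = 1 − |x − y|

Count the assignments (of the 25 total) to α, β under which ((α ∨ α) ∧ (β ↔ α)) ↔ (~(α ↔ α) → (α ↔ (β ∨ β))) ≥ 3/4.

value 1: 1 assignment (counts)
value 3/4: 4 assignments (counts)
value 1/2: 7 assignments
value 1/4: 7 assignments
value 0: 6 assignments
So 5 of the 25 assignments meet the threshold.

5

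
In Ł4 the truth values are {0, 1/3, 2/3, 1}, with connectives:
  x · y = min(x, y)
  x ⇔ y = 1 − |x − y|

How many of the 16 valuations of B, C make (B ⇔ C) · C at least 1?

B = 0, C = 0 ↦ 0  <
B = 0, C = 1/3 ↦ 1/3  <
B = 0, C = 2/3 ↦ 1/3  <
B = 0, C = 1 ↦ 0  <
B = 1/3, C = 0 ↦ 0  <
B = 1/3, C = 1/3 ↦ 1/3  <
B = 1/3, C = 2/3 ↦ 2/3  <
B = 1/3, C = 1 ↦ 1/3  <
B = 2/3, C = 0 ↦ 0  <
B = 2/3, C = 1/3 ↦ 1/3  <
B = 2/3, C = 2/3 ↦ 2/3  <
B = 2/3, C = 1 ↦ 2/3  <
B = 1, C = 0 ↦ 0  <
B = 1, C = 1/3 ↦ 1/3  <
B = 1, C = 2/3 ↦ 2/3  <
B = 1, C = 1 ↦ 1  ≥
So 1 of the 16 assignments meets the threshold.

1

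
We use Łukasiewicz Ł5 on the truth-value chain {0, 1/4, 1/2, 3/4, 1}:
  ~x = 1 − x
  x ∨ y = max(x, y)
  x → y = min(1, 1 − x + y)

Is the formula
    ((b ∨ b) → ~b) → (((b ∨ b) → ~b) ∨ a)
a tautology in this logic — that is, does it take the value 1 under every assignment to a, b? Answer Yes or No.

Yes

At a = 1/4, b = 0, for instance:
b ∨ b = 0 ∨ 0 = 0
~b = ~0 = 1
(b ∨ b) → ~b = 0 → 1 = 1
((b ∨ b) → ~b) ∨ a = 1 ∨ 1/4 = 1
((b ∨ b) → ~b) → (((b ∨ b) → ~b) ∨ a) = 1 → 1 = 1
and checking the remaining 24 assignments likewise gives ≥ 1 in every case.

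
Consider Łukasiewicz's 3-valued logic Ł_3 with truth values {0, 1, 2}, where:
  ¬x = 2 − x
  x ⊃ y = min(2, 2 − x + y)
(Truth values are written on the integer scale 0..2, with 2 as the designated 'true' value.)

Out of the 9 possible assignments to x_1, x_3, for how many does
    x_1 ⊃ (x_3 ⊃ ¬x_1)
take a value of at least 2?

x_1 = 0, x_3 = 0 ↦ 2  ≥
x_1 = 0, x_3 = 1 ↦ 2  ≥
x_1 = 0, x_3 = 2 ↦ 2  ≥
x_1 = 1, x_3 = 0 ↦ 2  ≥
x_1 = 1, x_3 = 1 ↦ 2  ≥
x_1 = 1, x_3 = 2 ↦ 2  ≥
x_1 = 2, x_3 = 0 ↦ 2  ≥
x_1 = 2, x_3 = 1 ↦ 1  <
x_1 = 2, x_3 = 2 ↦ 0  <
So 7 of the 9 assignments meet the threshold.

7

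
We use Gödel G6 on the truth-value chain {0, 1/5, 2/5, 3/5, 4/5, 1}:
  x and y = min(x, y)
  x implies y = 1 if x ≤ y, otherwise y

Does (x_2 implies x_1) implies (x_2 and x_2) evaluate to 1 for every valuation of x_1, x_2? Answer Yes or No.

Counterexample: take x_1 = 0, x_2 = 0.
x_2 implies x_1 = 0 implies 0 = 1
x_2 and x_2 = 0 and 0 = 0
(x_2 implies x_1) implies (x_2 and x_2) = 1 implies 0 = 0
This gives 0 ≠ 1.

No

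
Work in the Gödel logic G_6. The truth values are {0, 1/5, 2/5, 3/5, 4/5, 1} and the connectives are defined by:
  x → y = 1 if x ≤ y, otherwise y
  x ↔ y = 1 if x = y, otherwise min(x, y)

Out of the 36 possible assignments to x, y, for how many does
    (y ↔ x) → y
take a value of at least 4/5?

value 1: 31 assignments (counts)
value 4/5: 1 assignment (counts)
value 3/5: 1 assignment
value 2/5: 1 assignment
value 1/5: 1 assignment
value 0: 1 assignment
So 32 of the 36 assignments meet the threshold.

32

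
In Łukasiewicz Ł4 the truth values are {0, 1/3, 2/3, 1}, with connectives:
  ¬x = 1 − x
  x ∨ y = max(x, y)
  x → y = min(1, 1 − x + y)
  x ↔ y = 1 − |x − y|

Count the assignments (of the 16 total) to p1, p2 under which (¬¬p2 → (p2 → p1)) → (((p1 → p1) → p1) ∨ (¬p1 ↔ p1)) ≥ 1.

p1 = 0, p2 = 0 ↦ 0  <
p1 = 0, p2 = 1/3 ↦ 0  <
p1 = 0, p2 = 2/3 ↦ 1/3  <
p1 = 0, p2 = 1 ↦ 1  ≥
p1 = 1/3, p2 = 0 ↦ 2/3  <
p1 = 1/3, p2 = 1/3 ↦ 2/3  <
p1 = 1/3, p2 = 2/3 ↦ 2/3  <
p1 = 1/3, p2 = 1 ↦ 1  ≥
p1 = 2/3, p2 = 0 ↦ 2/3  <
p1 = 2/3, p2 = 1/3 ↦ 2/3  <
p1 = 2/3, p2 = 2/3 ↦ 2/3  <
p1 = 2/3, p2 = 1 ↦ 1  ≥
p1 = 1, p2 = 0 ↦ 1  ≥
p1 = 1, p2 = 1/3 ↦ 1  ≥
p1 = 1, p2 = 2/3 ↦ 1  ≥
p1 = 1, p2 = 1 ↦ 1  ≥
So 7 of the 16 assignments meet the threshold.

7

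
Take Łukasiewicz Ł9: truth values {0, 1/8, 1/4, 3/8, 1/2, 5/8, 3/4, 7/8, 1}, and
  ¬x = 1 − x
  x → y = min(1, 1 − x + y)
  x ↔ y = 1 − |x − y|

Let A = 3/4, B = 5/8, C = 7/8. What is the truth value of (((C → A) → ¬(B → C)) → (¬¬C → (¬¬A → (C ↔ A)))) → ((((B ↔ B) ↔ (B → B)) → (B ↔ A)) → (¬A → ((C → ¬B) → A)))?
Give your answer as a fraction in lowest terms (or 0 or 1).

1

C → A = 7/8 → 3/4 = 7/8
B → C = 5/8 → 7/8 = 1
¬(B → C) = ¬1 = 0
(C → A) → ¬(B → C) = 7/8 → 0 = 1/8
¬C = ¬7/8 = 1/8
¬¬C = ¬1/8 = 7/8
¬A = ¬3/4 = 1/4
¬¬A = ¬1/4 = 3/4
C ↔ A = 7/8 ↔ 3/4 = 7/8
¬¬A → (C ↔ A) = 3/4 → 7/8 = 1
¬¬C → (¬¬A → (C ↔ A)) = 7/8 → 1 = 1
((C → A) → ¬(B → C)) → (¬¬C → (¬¬A → (C ↔ A))) = 1/8 → 1 = 1
B ↔ B = 5/8 ↔ 5/8 = 1
B → B = 5/8 → 5/8 = 1
(B ↔ B) ↔ (B → B) = 1 ↔ 1 = 1
B ↔ A = 5/8 ↔ 3/4 = 7/8
((B ↔ B) ↔ (B → B)) → (B ↔ A) = 1 → 7/8 = 7/8
¬A = ¬3/4 = 1/4
¬B = ¬5/8 = 3/8
C → ¬B = 7/8 → 3/8 = 1/2
(C → ¬B) → A = 1/2 → 3/4 = 1
¬A → ((C → ¬B) → A) = 1/4 → 1 = 1
(((B ↔ B) ↔ (B → B)) → (B ↔ A)) → (¬A → ((C → ¬B) → A)) = 7/8 → 1 = 1
(((C → A) → ¬(B → C)) → (¬¬C → (¬¬A → (C ↔ A)))) → ((((B ↔ B) ↔ (B → B)) → (B ↔ A)) → (¬A → ((C → ¬B) → A))) = 1 → 1 = 1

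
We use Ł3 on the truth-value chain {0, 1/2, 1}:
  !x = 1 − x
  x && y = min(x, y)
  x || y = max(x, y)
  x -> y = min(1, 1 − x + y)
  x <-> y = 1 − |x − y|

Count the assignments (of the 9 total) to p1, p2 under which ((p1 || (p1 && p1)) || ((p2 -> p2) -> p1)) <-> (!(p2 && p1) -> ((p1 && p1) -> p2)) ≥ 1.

3

p1 = 0, p2 = 0 ↦ 0  <
p1 = 0, p2 = 1/2 ↦ 0  <
p1 = 0, p2 = 1 ↦ 0  <
p1 = 1/2, p2 = 0 ↦ 1  ≥
p1 = 1/2, p2 = 1/2 ↦ 1/2  <
p1 = 1/2, p2 = 1 ↦ 1/2  <
p1 = 1, p2 = 0 ↦ 0  <
p1 = 1, p2 = 1/2 ↦ 1  ≥
p1 = 1, p2 = 1 ↦ 1  ≥
So 3 of the 9 assignments meet the threshold.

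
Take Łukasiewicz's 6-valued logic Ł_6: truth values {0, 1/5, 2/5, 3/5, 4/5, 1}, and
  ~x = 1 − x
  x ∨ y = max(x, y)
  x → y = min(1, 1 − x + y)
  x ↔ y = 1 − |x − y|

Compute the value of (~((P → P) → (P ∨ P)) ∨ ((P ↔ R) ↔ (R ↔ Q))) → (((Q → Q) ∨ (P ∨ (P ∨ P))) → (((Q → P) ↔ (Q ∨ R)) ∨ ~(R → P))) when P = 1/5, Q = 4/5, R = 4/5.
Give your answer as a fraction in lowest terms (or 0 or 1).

P → P = 1/5 → 1/5 = 1
P ∨ P = 1/5 ∨ 1/5 = 1/5
(P → P) → (P ∨ P) = 1 → 1/5 = 1/5
~((P → P) → (P ∨ P)) = ~1/5 = 4/5
P ↔ R = 1/5 ↔ 4/5 = 2/5
R ↔ Q = 4/5 ↔ 4/5 = 1
(P ↔ R) ↔ (R ↔ Q) = 2/5 ↔ 1 = 2/5
~((P → P) → (P ∨ P)) ∨ ((P ↔ R) ↔ (R ↔ Q)) = 4/5 ∨ 2/5 = 4/5
Q → Q = 4/5 → 4/5 = 1
P ∨ P = 1/5 ∨ 1/5 = 1/5
P ∨ (P ∨ P) = 1/5 ∨ 1/5 = 1/5
(Q → Q) ∨ (P ∨ (P ∨ P)) = 1 ∨ 1/5 = 1
Q → P = 4/5 → 1/5 = 2/5
Q ∨ R = 4/5 ∨ 4/5 = 4/5
(Q → P) ↔ (Q ∨ R) = 2/5 ↔ 4/5 = 3/5
R → P = 4/5 → 1/5 = 2/5
~(R → P) = ~2/5 = 3/5
((Q → P) ↔ (Q ∨ R)) ∨ ~(R → P) = 3/5 ∨ 3/5 = 3/5
((Q → Q) ∨ (P ∨ (P ∨ P))) → (((Q → P) ↔ (Q ∨ R)) ∨ ~(R → P)) = 1 → 3/5 = 3/5
(~((P → P) → (P ∨ P)) ∨ ((P ↔ R) ↔ (R ↔ Q))) → (((Q → Q) ∨ (P ∨ (P ∨ P))) → (((Q → P) ↔ (Q ∨ R)) ∨ ~(R → P))) = 4/5 → 3/5 = 4/5

4/5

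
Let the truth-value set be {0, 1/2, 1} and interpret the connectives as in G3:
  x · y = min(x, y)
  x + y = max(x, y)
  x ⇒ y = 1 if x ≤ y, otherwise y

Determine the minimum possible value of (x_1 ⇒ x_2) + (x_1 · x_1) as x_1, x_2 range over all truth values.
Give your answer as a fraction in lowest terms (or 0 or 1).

Take x_1 = 1/2, x_2 = 0:
x_1 ⇒ x_2 = 1/2 ⇒ 0 = 0
x_1 · x_1 = 1/2 · 1/2 = 1/2
(x_1 ⇒ x_2) + (x_1 · x_1) = 0 + 1/2 = 1/2
No assignment yields a value below 1/2, so this is the minimum.

1/2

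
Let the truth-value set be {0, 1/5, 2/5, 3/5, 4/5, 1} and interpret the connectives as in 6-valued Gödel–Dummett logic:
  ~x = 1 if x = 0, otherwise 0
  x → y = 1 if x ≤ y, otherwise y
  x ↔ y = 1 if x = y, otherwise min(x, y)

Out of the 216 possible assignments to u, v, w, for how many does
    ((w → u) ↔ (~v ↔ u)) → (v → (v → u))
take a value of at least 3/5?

value 1: 211 assignments (counts)
value 0: 5 assignments
So 211 of the 216 assignments meet the threshold.

211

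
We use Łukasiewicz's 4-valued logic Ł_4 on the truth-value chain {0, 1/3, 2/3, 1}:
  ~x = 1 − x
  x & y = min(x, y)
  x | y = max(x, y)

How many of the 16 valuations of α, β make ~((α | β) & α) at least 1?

α = 0, β = 0 ↦ 1  ≥
α = 0, β = 1/3 ↦ 1  ≥
α = 0, β = 2/3 ↦ 1  ≥
α = 0, β = 1 ↦ 1  ≥
α = 1/3, β = 0 ↦ 2/3  <
α = 1/3, β = 1/3 ↦ 2/3  <
α = 1/3, β = 2/3 ↦ 2/3  <
α = 1/3, β = 1 ↦ 2/3  <
α = 2/3, β = 0 ↦ 1/3  <
α = 2/3, β = 1/3 ↦ 1/3  <
α = 2/3, β = 2/3 ↦ 1/3  <
α = 2/3, β = 1 ↦ 1/3  <
α = 1, β = 0 ↦ 0  <
α = 1, β = 1/3 ↦ 0  <
α = 1, β = 2/3 ↦ 0  <
α = 1, β = 1 ↦ 0  <
So 4 of the 16 assignments meet the threshold.

4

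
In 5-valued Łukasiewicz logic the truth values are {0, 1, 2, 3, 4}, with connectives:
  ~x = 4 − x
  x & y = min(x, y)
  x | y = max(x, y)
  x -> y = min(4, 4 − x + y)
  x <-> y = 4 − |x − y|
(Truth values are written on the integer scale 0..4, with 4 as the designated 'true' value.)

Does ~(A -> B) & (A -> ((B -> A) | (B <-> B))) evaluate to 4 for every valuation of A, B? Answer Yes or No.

Counterexample: take A = 0, B = 0.
A -> B = 0 -> 0 = 4
~(A -> B) = ~4 = 0
B -> A = 0 -> 0 = 4
B <-> B = 0 <-> 0 = 4
(B -> A) | (B <-> B) = 4 | 4 = 4
A -> ((B -> A) | (B <-> B)) = 0 -> 4 = 4
~(A -> B) & (A -> ((B -> A) | (B <-> B))) = 0 & 4 = 0
This gives 0 ≠ 4.

No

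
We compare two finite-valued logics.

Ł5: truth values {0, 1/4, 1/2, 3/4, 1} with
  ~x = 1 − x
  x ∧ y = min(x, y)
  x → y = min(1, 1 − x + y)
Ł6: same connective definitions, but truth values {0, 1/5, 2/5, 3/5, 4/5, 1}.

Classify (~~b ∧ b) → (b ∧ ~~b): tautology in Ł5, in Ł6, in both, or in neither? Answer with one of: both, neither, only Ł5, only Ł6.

In Ł5: every assignment gives 1 — tautology.
In Ł6: every assignment gives 1 — tautology.

both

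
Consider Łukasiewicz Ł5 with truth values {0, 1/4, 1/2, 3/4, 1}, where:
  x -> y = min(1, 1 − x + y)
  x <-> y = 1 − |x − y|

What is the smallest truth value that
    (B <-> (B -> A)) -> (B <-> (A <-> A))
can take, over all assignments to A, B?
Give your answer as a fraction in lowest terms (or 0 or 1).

Take A = 0, B = 1/2:
B -> A = 1/2 -> 0 = 1/2
B <-> (B -> A) = 1/2 <-> 1/2 = 1
A <-> A = 0 <-> 0 = 1
B <-> (A <-> A) = 1/2 <-> 1 = 1/2
(B <-> (B -> A)) -> (B <-> (A <-> A)) = 1 -> 1/2 = 1/2
No assignment yields a value below 1/2, so this is the minimum.

1/2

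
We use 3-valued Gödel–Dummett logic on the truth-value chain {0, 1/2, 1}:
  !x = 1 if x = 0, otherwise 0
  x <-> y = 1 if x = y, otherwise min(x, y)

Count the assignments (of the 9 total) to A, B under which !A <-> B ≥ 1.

A = 0, B = 0 ↦ 0  <
A = 0, B = 1/2 ↦ 1/2  <
A = 0, B = 1 ↦ 1  ≥
A = 1/2, B = 0 ↦ 1  ≥
A = 1/2, B = 1/2 ↦ 0  <
A = 1/2, B = 1 ↦ 0  <
A = 1, B = 0 ↦ 1  ≥
A = 1, B = 1/2 ↦ 0  <
A = 1, B = 1 ↦ 0  <
So 3 of the 9 assignments meet the threshold.

3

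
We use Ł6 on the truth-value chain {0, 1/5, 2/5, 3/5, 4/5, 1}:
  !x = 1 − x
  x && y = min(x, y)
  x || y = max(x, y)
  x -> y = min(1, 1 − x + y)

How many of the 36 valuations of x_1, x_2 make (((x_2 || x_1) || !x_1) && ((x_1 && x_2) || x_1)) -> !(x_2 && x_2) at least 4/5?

26

value 1: 21 assignments (counts)
value 4/5: 5 assignments (counts)
value 3/5: 4 assignments
value 2/5: 3 assignments
value 1/5: 2 assignments
value 0: 1 assignment
So 26 of the 36 assignments meet the threshold.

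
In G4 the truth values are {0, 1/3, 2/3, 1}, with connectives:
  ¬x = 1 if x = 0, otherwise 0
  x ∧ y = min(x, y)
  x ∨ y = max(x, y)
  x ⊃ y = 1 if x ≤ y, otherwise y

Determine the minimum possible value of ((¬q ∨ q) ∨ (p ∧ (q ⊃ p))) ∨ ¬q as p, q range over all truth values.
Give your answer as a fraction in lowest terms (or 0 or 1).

1/3

Take p = 0, q = 1/3:
¬q = ¬1/3 = 0
¬q ∨ q = 0 ∨ 1/3 = 1/3
q ⊃ p = 1/3 ⊃ 0 = 0
p ∧ (q ⊃ p) = 0 ∧ 0 = 0
(¬q ∨ q) ∨ (p ∧ (q ⊃ p)) = 1/3 ∨ 0 = 1/3
¬q = ¬1/3 = 0
((¬q ∨ q) ∨ (p ∧ (q ⊃ p))) ∨ ¬q = 1/3 ∨ 0 = 1/3
No assignment yields a value below 1/3, so this is the minimum.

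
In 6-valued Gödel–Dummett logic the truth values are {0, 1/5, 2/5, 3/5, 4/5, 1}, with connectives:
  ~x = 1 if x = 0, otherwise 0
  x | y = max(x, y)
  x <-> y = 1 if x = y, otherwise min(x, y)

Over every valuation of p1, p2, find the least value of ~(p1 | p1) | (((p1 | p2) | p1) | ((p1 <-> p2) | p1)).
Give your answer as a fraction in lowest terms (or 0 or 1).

1/5

Take p1 = 1/5, p2 = 0:
p1 | p1 = 1/5 | 1/5 = 1/5
~(p1 | p1) = ~1/5 = 0
p1 | p2 = 1/5 | 0 = 1/5
(p1 | p2) | p1 = 1/5 | 1/5 = 1/5
p1 <-> p2 = 1/5 <-> 0 = 0
(p1 <-> p2) | p1 = 0 | 1/5 = 1/5
((p1 | p2) | p1) | ((p1 <-> p2) | p1) = 1/5 | 1/5 = 1/5
~(p1 | p1) | (((p1 | p2) | p1) | ((p1 <-> p2) | p1)) = 0 | 1/5 = 1/5
No assignment yields a value below 1/5, so this is the minimum.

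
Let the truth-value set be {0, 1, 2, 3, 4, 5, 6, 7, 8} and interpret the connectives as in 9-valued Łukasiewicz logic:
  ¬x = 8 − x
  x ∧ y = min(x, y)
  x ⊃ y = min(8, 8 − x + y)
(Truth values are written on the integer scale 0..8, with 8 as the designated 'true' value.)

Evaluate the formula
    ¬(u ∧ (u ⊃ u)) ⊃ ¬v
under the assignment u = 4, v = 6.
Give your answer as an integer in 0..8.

6

u ⊃ u = 4 ⊃ 4 = 8
u ∧ (u ⊃ u) = 4 ∧ 8 = 4
¬(u ∧ (u ⊃ u)) = ¬4 = 4
¬v = ¬6 = 2
¬(u ∧ (u ⊃ u)) ⊃ ¬v = 4 ⊃ 2 = 6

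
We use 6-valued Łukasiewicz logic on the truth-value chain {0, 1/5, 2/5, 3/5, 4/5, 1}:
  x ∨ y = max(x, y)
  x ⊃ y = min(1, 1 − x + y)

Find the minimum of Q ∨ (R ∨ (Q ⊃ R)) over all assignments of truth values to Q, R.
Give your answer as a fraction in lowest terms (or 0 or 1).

3/5

Take Q = 2/5, R = 0:
Q ⊃ R = 2/5 ⊃ 0 = 3/5
R ∨ (Q ⊃ R) = 0 ∨ 3/5 = 3/5
Q ∨ (R ∨ (Q ⊃ R)) = 2/5 ∨ 3/5 = 3/5
No assignment yields a value below 3/5, so this is the minimum.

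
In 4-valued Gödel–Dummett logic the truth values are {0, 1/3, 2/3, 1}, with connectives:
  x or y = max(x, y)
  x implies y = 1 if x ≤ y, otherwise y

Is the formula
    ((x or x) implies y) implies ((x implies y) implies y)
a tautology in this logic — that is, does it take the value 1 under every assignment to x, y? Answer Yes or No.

Counterexample: take x = 0, y = 0.
x or x = 0 or 0 = 0
(x or x) implies y = 0 implies 0 = 1
x implies y = 0 implies 0 = 1
(x implies y) implies y = 1 implies 0 = 0
((x or x) implies y) implies ((x implies y) implies y) = 1 implies 0 = 0
This gives 0 ≠ 1.

No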